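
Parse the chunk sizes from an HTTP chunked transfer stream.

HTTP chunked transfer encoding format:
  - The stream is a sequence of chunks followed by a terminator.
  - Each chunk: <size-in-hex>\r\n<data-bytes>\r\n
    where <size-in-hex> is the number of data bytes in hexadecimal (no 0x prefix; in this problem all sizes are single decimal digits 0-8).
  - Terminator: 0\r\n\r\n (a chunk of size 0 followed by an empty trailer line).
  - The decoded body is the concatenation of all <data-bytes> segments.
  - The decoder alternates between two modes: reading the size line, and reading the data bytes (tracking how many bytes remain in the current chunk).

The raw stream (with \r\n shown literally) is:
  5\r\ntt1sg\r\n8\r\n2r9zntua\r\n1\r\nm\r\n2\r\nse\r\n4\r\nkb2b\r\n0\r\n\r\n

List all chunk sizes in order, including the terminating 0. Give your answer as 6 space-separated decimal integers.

Chunk 1: stream[0..1]='5' size=0x5=5, data at stream[3..8]='tt1sg' -> body[0..5], body so far='tt1sg'
Chunk 2: stream[10..11]='8' size=0x8=8, data at stream[13..21]='2r9zntua' -> body[5..13], body so far='tt1sg2r9zntua'
Chunk 3: stream[23..24]='1' size=0x1=1, data at stream[26..27]='m' -> body[13..14], body so far='tt1sg2r9zntuam'
Chunk 4: stream[29..30]='2' size=0x2=2, data at stream[32..34]='se' -> body[14..16], body so far='tt1sg2r9zntuamse'
Chunk 5: stream[36..37]='4' size=0x4=4, data at stream[39..43]='kb2b' -> body[16..20], body so far='tt1sg2r9zntuamsekb2b'
Chunk 6: stream[45..46]='0' size=0 (terminator). Final body='tt1sg2r9zntuamsekb2b' (20 bytes)

Answer: 5 8 1 2 4 0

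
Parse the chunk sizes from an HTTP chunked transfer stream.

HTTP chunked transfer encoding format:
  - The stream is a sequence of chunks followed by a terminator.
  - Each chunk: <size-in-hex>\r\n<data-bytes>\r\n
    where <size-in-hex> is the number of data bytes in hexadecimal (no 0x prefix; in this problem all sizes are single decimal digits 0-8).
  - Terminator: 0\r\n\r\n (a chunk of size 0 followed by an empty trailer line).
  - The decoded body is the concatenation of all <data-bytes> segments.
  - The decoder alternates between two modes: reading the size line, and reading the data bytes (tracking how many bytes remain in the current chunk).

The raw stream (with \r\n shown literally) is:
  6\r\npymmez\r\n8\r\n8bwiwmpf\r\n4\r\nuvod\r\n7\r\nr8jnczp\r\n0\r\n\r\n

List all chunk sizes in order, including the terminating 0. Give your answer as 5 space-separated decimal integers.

Answer: 6 8 4 7 0

Derivation:
Chunk 1: stream[0..1]='6' size=0x6=6, data at stream[3..9]='pymmez' -> body[0..6], body so far='pymmez'
Chunk 2: stream[11..12]='8' size=0x8=8, data at stream[14..22]='8bwiwmpf' -> body[6..14], body so far='pymmez8bwiwmpf'
Chunk 3: stream[24..25]='4' size=0x4=4, data at stream[27..31]='uvod' -> body[14..18], body so far='pymmez8bwiwmpfuvod'
Chunk 4: stream[33..34]='7' size=0x7=7, data at stream[36..43]='r8jnczp' -> body[18..25], body so far='pymmez8bwiwmpfuvodr8jnczp'
Chunk 5: stream[45..46]='0' size=0 (terminator). Final body='pymmez8bwiwmpfuvodr8jnczp' (25 bytes)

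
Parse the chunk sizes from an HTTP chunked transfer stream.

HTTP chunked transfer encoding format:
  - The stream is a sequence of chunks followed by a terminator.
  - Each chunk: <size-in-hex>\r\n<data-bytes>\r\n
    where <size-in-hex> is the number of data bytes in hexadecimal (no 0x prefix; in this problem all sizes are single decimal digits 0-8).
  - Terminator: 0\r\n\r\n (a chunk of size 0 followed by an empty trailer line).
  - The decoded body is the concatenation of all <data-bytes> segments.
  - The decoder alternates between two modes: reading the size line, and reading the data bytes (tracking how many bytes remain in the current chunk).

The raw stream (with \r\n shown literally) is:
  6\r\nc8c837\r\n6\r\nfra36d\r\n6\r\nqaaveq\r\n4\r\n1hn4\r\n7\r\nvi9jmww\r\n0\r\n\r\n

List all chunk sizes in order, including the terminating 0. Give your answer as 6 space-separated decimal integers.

Answer: 6 6 6 4 7 0

Derivation:
Chunk 1: stream[0..1]='6' size=0x6=6, data at stream[3..9]='c8c837' -> body[0..6], body so far='c8c837'
Chunk 2: stream[11..12]='6' size=0x6=6, data at stream[14..20]='fra36d' -> body[6..12], body so far='c8c837fra36d'
Chunk 3: stream[22..23]='6' size=0x6=6, data at stream[25..31]='qaaveq' -> body[12..18], body so far='c8c837fra36dqaaveq'
Chunk 4: stream[33..34]='4' size=0x4=4, data at stream[36..40]='1hn4' -> body[18..22], body so far='c8c837fra36dqaaveq1hn4'
Chunk 5: stream[42..43]='7' size=0x7=7, data at stream[45..52]='vi9jmww' -> body[22..29], body so far='c8c837fra36dqaaveq1hn4vi9jmww'
Chunk 6: stream[54..55]='0' size=0 (terminator). Final body='c8c837fra36dqaaveq1hn4vi9jmww' (29 bytes)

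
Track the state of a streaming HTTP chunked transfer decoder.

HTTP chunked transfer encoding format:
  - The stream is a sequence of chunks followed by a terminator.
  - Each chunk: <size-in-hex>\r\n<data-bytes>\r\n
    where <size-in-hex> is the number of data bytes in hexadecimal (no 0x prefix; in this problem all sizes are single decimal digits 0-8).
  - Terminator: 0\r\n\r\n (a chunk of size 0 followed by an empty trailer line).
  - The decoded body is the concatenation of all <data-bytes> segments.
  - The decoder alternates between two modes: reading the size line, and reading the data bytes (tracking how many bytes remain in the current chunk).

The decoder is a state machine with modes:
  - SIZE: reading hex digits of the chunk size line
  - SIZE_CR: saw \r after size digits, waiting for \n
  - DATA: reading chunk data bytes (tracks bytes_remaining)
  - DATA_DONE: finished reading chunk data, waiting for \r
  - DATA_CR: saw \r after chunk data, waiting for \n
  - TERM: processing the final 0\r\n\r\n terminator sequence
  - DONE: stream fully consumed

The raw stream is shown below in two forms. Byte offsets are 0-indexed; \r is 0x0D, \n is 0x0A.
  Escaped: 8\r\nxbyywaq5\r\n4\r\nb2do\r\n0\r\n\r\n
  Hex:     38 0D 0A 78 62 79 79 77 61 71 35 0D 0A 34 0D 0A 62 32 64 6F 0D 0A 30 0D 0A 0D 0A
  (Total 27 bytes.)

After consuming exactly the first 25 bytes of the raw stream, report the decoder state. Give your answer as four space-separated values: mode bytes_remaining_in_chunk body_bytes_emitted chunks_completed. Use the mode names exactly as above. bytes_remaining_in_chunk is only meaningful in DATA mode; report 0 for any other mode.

Byte 0 = '8': mode=SIZE remaining=0 emitted=0 chunks_done=0
Byte 1 = 0x0D: mode=SIZE_CR remaining=0 emitted=0 chunks_done=0
Byte 2 = 0x0A: mode=DATA remaining=8 emitted=0 chunks_done=0
Byte 3 = 'x': mode=DATA remaining=7 emitted=1 chunks_done=0
Byte 4 = 'b': mode=DATA remaining=6 emitted=2 chunks_done=0
Byte 5 = 'y': mode=DATA remaining=5 emitted=3 chunks_done=0
Byte 6 = 'y': mode=DATA remaining=4 emitted=4 chunks_done=0
Byte 7 = 'w': mode=DATA remaining=3 emitted=5 chunks_done=0
Byte 8 = 'a': mode=DATA remaining=2 emitted=6 chunks_done=0
Byte 9 = 'q': mode=DATA remaining=1 emitted=7 chunks_done=0
Byte 10 = '5': mode=DATA_DONE remaining=0 emitted=8 chunks_done=0
Byte 11 = 0x0D: mode=DATA_CR remaining=0 emitted=8 chunks_done=0
Byte 12 = 0x0A: mode=SIZE remaining=0 emitted=8 chunks_done=1
Byte 13 = '4': mode=SIZE remaining=0 emitted=8 chunks_done=1
Byte 14 = 0x0D: mode=SIZE_CR remaining=0 emitted=8 chunks_done=1
Byte 15 = 0x0A: mode=DATA remaining=4 emitted=8 chunks_done=1
Byte 16 = 'b': mode=DATA remaining=3 emitted=9 chunks_done=1
Byte 17 = '2': mode=DATA remaining=2 emitted=10 chunks_done=1
Byte 18 = 'd': mode=DATA remaining=1 emitted=11 chunks_done=1
Byte 19 = 'o': mode=DATA_DONE remaining=0 emitted=12 chunks_done=1
Byte 20 = 0x0D: mode=DATA_CR remaining=0 emitted=12 chunks_done=1
Byte 21 = 0x0A: mode=SIZE remaining=0 emitted=12 chunks_done=2
Byte 22 = '0': mode=SIZE remaining=0 emitted=12 chunks_done=2
Byte 23 = 0x0D: mode=SIZE_CR remaining=0 emitted=12 chunks_done=2
Byte 24 = 0x0A: mode=TERM remaining=0 emitted=12 chunks_done=2

Answer: TERM 0 12 2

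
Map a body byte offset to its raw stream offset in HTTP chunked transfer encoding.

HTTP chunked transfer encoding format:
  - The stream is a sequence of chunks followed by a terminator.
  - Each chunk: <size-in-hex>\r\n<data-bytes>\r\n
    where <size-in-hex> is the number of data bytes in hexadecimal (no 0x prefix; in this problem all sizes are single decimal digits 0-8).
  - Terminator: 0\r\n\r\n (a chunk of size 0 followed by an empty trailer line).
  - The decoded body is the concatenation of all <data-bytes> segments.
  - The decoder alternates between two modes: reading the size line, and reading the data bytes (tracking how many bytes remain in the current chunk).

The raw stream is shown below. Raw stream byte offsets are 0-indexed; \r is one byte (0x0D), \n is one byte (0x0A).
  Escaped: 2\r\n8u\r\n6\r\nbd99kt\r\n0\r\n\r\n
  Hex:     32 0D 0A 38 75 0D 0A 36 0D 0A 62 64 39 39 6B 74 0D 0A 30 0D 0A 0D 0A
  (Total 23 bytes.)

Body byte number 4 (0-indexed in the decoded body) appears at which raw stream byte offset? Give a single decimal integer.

Chunk 1: stream[0..1]='2' size=0x2=2, data at stream[3..5]='8u' -> body[0..2], body so far='8u'
Chunk 2: stream[7..8]='6' size=0x6=6, data at stream[10..16]='bd99kt' -> body[2..8], body so far='8ubd99kt'
Chunk 3: stream[18..19]='0' size=0 (terminator). Final body='8ubd99kt' (8 bytes)
Body byte 4 at stream offset 12

Answer: 12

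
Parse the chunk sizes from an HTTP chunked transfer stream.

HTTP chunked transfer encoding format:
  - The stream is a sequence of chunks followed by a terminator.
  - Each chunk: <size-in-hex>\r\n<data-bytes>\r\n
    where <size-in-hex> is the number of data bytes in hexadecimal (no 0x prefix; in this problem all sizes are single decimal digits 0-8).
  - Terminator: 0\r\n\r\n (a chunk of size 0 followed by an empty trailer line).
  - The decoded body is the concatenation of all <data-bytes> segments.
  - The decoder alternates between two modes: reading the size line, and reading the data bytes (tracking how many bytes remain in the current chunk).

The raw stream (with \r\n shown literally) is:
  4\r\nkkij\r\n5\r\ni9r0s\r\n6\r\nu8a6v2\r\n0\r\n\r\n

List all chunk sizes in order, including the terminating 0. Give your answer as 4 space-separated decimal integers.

Answer: 4 5 6 0

Derivation:
Chunk 1: stream[0..1]='4' size=0x4=4, data at stream[3..7]='kkij' -> body[0..4], body so far='kkij'
Chunk 2: stream[9..10]='5' size=0x5=5, data at stream[12..17]='i9r0s' -> body[4..9], body so far='kkiji9r0s'
Chunk 3: stream[19..20]='6' size=0x6=6, data at stream[22..28]='u8a6v2' -> body[9..15], body so far='kkiji9r0su8a6v2'
Chunk 4: stream[30..31]='0' size=0 (terminator). Final body='kkiji9r0su8a6v2' (15 bytes)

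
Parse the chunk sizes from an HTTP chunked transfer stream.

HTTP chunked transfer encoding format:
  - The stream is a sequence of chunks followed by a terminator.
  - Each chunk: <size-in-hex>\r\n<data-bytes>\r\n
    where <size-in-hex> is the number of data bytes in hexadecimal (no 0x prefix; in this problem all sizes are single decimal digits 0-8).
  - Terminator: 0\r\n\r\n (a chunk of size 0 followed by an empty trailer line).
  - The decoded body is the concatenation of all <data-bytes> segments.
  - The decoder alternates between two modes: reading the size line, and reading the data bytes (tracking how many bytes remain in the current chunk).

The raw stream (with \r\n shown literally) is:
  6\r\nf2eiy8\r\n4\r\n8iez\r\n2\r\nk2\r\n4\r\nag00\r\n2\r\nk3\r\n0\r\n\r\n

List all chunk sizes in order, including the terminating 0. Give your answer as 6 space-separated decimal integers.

Chunk 1: stream[0..1]='6' size=0x6=6, data at stream[3..9]='f2eiy8' -> body[0..6], body so far='f2eiy8'
Chunk 2: stream[11..12]='4' size=0x4=4, data at stream[14..18]='8iez' -> body[6..10], body so far='f2eiy88iez'
Chunk 3: stream[20..21]='2' size=0x2=2, data at stream[23..25]='k2' -> body[10..12], body so far='f2eiy88iezk2'
Chunk 4: stream[27..28]='4' size=0x4=4, data at stream[30..34]='ag00' -> body[12..16], body so far='f2eiy88iezk2ag00'
Chunk 5: stream[36..37]='2' size=0x2=2, data at stream[39..41]='k3' -> body[16..18], body so far='f2eiy88iezk2ag00k3'
Chunk 6: stream[43..44]='0' size=0 (terminator). Final body='f2eiy88iezk2ag00k3' (18 bytes)

Answer: 6 4 2 4 2 0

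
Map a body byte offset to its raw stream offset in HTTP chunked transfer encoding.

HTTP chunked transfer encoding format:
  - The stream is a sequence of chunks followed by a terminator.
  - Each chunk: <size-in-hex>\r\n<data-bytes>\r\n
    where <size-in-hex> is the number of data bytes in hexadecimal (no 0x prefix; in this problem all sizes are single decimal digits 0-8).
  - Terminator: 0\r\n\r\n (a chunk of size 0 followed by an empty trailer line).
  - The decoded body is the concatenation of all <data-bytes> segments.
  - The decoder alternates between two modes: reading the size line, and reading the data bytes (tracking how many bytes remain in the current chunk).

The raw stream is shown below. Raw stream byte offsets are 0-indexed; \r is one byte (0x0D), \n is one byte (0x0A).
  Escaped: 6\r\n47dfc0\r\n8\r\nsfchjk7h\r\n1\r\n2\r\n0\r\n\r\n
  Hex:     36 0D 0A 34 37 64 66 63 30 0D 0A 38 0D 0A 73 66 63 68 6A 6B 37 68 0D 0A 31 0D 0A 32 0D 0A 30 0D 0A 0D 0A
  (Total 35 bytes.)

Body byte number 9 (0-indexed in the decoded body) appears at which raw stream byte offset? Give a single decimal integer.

Chunk 1: stream[0..1]='6' size=0x6=6, data at stream[3..9]='47dfc0' -> body[0..6], body so far='47dfc0'
Chunk 2: stream[11..12]='8' size=0x8=8, data at stream[14..22]='sfchjk7h' -> body[6..14], body so far='47dfc0sfchjk7h'
Chunk 3: stream[24..25]='1' size=0x1=1, data at stream[27..28]='2' -> body[14..15], body so far='47dfc0sfchjk7h2'
Chunk 4: stream[30..31]='0' size=0 (terminator). Final body='47dfc0sfchjk7h2' (15 bytes)
Body byte 9 at stream offset 17

Answer: 17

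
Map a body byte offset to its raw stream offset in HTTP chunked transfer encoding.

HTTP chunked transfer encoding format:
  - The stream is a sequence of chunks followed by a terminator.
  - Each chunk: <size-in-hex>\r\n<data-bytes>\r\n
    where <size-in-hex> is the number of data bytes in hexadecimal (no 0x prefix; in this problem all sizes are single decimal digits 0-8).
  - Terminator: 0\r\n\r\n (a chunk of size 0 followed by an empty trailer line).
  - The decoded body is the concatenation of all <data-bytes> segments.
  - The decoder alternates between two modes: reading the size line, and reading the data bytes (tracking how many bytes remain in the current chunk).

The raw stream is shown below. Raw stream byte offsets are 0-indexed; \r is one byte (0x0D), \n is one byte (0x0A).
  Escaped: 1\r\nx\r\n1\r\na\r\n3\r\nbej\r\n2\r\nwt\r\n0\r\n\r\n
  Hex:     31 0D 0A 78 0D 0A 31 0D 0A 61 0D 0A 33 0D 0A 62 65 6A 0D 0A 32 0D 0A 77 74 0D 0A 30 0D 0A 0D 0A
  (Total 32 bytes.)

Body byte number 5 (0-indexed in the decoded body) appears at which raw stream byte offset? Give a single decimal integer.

Answer: 23

Derivation:
Chunk 1: stream[0..1]='1' size=0x1=1, data at stream[3..4]='x' -> body[0..1], body so far='x'
Chunk 2: stream[6..7]='1' size=0x1=1, data at stream[9..10]='a' -> body[1..2], body so far='xa'
Chunk 3: stream[12..13]='3' size=0x3=3, data at stream[15..18]='bej' -> body[2..5], body so far='xabej'
Chunk 4: stream[20..21]='2' size=0x2=2, data at stream[23..25]='wt' -> body[5..7], body so far='xabejwt'
Chunk 5: stream[27..28]='0' size=0 (terminator). Final body='xabejwt' (7 bytes)
Body byte 5 at stream offset 23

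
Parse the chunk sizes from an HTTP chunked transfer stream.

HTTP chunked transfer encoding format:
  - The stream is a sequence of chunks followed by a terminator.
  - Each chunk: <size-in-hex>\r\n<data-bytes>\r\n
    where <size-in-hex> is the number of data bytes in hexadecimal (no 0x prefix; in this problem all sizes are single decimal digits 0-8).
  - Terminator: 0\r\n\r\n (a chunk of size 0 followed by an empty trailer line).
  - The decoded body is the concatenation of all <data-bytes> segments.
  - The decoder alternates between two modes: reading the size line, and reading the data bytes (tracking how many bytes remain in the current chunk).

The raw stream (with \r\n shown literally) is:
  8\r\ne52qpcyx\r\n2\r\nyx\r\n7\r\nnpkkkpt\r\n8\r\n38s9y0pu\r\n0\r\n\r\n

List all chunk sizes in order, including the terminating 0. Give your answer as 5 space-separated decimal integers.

Answer: 8 2 7 8 0

Derivation:
Chunk 1: stream[0..1]='8' size=0x8=8, data at stream[3..11]='e52qpcyx' -> body[0..8], body so far='e52qpcyx'
Chunk 2: stream[13..14]='2' size=0x2=2, data at stream[16..18]='yx' -> body[8..10], body so far='e52qpcyxyx'
Chunk 3: stream[20..21]='7' size=0x7=7, data at stream[23..30]='npkkkpt' -> body[10..17], body so far='e52qpcyxyxnpkkkpt'
Chunk 4: stream[32..33]='8' size=0x8=8, data at stream[35..43]='38s9y0pu' -> body[17..25], body so far='e52qpcyxyxnpkkkpt38s9y0pu'
Chunk 5: stream[45..46]='0' size=0 (terminator). Final body='e52qpcyxyxnpkkkpt38s9y0pu' (25 bytes)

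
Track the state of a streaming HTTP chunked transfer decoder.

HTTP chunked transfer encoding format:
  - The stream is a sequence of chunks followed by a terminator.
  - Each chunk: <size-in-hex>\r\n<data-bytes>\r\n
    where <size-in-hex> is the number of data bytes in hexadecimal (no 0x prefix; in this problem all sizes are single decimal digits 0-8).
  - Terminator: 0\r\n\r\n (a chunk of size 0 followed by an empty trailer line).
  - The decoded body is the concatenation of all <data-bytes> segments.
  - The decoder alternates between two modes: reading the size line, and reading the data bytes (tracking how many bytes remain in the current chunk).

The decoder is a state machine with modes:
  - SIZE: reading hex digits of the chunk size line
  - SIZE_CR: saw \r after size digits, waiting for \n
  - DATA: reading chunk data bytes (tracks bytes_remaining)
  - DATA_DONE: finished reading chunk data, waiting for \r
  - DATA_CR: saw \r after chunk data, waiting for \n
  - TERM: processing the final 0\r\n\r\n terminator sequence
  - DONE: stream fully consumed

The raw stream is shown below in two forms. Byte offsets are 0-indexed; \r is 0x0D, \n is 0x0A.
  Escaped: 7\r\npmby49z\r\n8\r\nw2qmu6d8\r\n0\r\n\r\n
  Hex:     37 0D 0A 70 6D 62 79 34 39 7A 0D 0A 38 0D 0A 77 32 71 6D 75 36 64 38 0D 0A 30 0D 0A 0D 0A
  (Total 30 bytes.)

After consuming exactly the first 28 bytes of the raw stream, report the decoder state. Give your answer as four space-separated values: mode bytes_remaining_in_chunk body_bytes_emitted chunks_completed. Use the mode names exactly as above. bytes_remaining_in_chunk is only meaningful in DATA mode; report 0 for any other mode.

Byte 0 = '7': mode=SIZE remaining=0 emitted=0 chunks_done=0
Byte 1 = 0x0D: mode=SIZE_CR remaining=0 emitted=0 chunks_done=0
Byte 2 = 0x0A: mode=DATA remaining=7 emitted=0 chunks_done=0
Byte 3 = 'p': mode=DATA remaining=6 emitted=1 chunks_done=0
Byte 4 = 'm': mode=DATA remaining=5 emitted=2 chunks_done=0
Byte 5 = 'b': mode=DATA remaining=4 emitted=3 chunks_done=0
Byte 6 = 'y': mode=DATA remaining=3 emitted=4 chunks_done=0
Byte 7 = '4': mode=DATA remaining=2 emitted=5 chunks_done=0
Byte 8 = '9': mode=DATA remaining=1 emitted=6 chunks_done=0
Byte 9 = 'z': mode=DATA_DONE remaining=0 emitted=7 chunks_done=0
Byte 10 = 0x0D: mode=DATA_CR remaining=0 emitted=7 chunks_done=0
Byte 11 = 0x0A: mode=SIZE remaining=0 emitted=7 chunks_done=1
Byte 12 = '8': mode=SIZE remaining=0 emitted=7 chunks_done=1
Byte 13 = 0x0D: mode=SIZE_CR remaining=0 emitted=7 chunks_done=1
Byte 14 = 0x0A: mode=DATA remaining=8 emitted=7 chunks_done=1
Byte 15 = 'w': mode=DATA remaining=7 emitted=8 chunks_done=1
Byte 16 = '2': mode=DATA remaining=6 emitted=9 chunks_done=1
Byte 17 = 'q': mode=DATA remaining=5 emitted=10 chunks_done=1
Byte 18 = 'm': mode=DATA remaining=4 emitted=11 chunks_done=1
Byte 19 = 'u': mode=DATA remaining=3 emitted=12 chunks_done=1
Byte 20 = '6': mode=DATA remaining=2 emitted=13 chunks_done=1
Byte 21 = 'd': mode=DATA remaining=1 emitted=14 chunks_done=1
Byte 22 = '8': mode=DATA_DONE remaining=0 emitted=15 chunks_done=1
Byte 23 = 0x0D: mode=DATA_CR remaining=0 emitted=15 chunks_done=1
Byte 24 = 0x0A: mode=SIZE remaining=0 emitted=15 chunks_done=2
Byte 25 = '0': mode=SIZE remaining=0 emitted=15 chunks_done=2
Byte 26 = 0x0D: mode=SIZE_CR remaining=0 emitted=15 chunks_done=2
Byte 27 = 0x0A: mode=TERM remaining=0 emitted=15 chunks_done=2

Answer: TERM 0 15 2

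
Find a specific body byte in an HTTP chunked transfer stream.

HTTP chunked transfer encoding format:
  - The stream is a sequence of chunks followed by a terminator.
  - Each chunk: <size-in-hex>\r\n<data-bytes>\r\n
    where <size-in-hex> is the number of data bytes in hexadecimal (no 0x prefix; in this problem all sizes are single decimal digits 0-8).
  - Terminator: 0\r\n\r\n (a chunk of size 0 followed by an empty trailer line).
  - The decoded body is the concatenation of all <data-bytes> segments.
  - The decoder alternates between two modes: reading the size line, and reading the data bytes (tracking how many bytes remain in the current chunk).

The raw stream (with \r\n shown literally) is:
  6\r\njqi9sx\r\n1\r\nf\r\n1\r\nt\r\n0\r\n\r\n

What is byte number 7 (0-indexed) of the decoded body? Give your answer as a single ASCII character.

Chunk 1: stream[0..1]='6' size=0x6=6, data at stream[3..9]='jqi9sx' -> body[0..6], body so far='jqi9sx'
Chunk 2: stream[11..12]='1' size=0x1=1, data at stream[14..15]='f' -> body[6..7], body so far='jqi9sxf'
Chunk 3: stream[17..18]='1' size=0x1=1, data at stream[20..21]='t' -> body[7..8], body so far='jqi9sxft'
Chunk 4: stream[23..24]='0' size=0 (terminator). Final body='jqi9sxft' (8 bytes)
Body byte 7 = 't'

Answer: t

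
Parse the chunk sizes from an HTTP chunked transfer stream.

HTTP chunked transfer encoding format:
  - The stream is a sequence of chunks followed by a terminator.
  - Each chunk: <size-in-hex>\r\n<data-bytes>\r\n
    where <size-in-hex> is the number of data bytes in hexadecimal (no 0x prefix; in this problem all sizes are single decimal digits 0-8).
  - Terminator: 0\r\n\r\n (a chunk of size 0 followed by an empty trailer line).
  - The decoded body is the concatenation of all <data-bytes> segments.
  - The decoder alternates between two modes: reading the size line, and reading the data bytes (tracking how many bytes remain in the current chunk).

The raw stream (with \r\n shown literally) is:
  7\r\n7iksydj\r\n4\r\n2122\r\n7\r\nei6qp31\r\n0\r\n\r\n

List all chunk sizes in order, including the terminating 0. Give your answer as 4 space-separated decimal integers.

Answer: 7 4 7 0

Derivation:
Chunk 1: stream[0..1]='7' size=0x7=7, data at stream[3..10]='7iksydj' -> body[0..7], body so far='7iksydj'
Chunk 2: stream[12..13]='4' size=0x4=4, data at stream[15..19]='2122' -> body[7..11], body so far='7iksydj2122'
Chunk 3: stream[21..22]='7' size=0x7=7, data at stream[24..31]='ei6qp31' -> body[11..18], body so far='7iksydj2122ei6qp31'
Chunk 4: stream[33..34]='0' size=0 (terminator). Final body='7iksydj2122ei6qp31' (18 bytes)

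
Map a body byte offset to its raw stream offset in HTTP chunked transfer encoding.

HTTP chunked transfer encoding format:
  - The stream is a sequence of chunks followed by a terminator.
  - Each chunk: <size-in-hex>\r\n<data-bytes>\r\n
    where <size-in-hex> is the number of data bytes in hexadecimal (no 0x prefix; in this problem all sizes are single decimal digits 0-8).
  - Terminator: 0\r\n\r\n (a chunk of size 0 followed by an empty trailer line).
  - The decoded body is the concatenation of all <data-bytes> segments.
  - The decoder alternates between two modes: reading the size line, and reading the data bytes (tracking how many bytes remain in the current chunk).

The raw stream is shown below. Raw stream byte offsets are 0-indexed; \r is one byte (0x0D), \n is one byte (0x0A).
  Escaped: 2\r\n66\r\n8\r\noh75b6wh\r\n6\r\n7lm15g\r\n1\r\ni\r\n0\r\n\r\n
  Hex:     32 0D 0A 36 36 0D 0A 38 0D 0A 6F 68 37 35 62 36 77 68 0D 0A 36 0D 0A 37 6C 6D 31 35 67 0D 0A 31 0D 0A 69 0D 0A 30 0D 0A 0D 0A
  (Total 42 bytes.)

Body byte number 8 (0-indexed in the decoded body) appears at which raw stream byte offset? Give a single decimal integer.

Chunk 1: stream[0..1]='2' size=0x2=2, data at stream[3..5]='66' -> body[0..2], body so far='66'
Chunk 2: stream[7..8]='8' size=0x8=8, data at stream[10..18]='oh75b6wh' -> body[2..10], body so far='66oh75b6wh'
Chunk 3: stream[20..21]='6' size=0x6=6, data at stream[23..29]='7lm15g' -> body[10..16], body so far='66oh75b6wh7lm15g'
Chunk 4: stream[31..32]='1' size=0x1=1, data at stream[34..35]='i' -> body[16..17], body so far='66oh75b6wh7lm15gi'
Chunk 5: stream[37..38]='0' size=0 (terminator). Final body='66oh75b6wh7lm15gi' (17 bytes)
Body byte 8 at stream offset 16

Answer: 16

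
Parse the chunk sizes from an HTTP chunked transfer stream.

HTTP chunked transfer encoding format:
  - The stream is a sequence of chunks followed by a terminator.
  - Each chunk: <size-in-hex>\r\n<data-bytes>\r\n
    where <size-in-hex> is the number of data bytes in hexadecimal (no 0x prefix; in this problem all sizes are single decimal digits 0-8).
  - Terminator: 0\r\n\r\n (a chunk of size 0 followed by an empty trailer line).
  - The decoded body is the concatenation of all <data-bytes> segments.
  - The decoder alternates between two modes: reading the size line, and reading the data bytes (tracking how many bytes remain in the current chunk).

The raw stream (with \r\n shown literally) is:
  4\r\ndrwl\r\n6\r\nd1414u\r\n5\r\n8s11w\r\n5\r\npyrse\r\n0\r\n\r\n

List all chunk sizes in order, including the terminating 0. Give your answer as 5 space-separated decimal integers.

Answer: 4 6 5 5 0

Derivation:
Chunk 1: stream[0..1]='4' size=0x4=4, data at stream[3..7]='drwl' -> body[0..4], body so far='drwl'
Chunk 2: stream[9..10]='6' size=0x6=6, data at stream[12..18]='d1414u' -> body[4..10], body so far='drwld1414u'
Chunk 3: stream[20..21]='5' size=0x5=5, data at stream[23..28]='8s11w' -> body[10..15], body so far='drwld1414u8s11w'
Chunk 4: stream[30..31]='5' size=0x5=5, data at stream[33..38]='pyrse' -> body[15..20], body so far='drwld1414u8s11wpyrse'
Chunk 5: stream[40..41]='0' size=0 (terminator). Final body='drwld1414u8s11wpyrse' (20 bytes)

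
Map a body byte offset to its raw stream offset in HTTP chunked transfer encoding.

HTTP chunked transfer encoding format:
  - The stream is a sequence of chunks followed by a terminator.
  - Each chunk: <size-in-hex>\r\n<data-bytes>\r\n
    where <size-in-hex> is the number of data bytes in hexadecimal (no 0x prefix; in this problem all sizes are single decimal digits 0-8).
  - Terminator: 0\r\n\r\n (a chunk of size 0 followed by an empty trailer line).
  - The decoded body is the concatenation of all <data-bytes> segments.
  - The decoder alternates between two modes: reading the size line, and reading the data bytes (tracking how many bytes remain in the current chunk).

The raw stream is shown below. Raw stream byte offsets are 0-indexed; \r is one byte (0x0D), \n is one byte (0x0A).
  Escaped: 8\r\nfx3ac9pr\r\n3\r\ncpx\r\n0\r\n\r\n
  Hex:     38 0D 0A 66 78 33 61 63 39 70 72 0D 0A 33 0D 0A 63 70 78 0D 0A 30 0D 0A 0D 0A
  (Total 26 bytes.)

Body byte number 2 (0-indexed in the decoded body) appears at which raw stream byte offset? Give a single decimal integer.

Chunk 1: stream[0..1]='8' size=0x8=8, data at stream[3..11]='fx3ac9pr' -> body[0..8], body so far='fx3ac9pr'
Chunk 2: stream[13..14]='3' size=0x3=3, data at stream[16..19]='cpx' -> body[8..11], body so far='fx3ac9prcpx'
Chunk 3: stream[21..22]='0' size=0 (terminator). Final body='fx3ac9prcpx' (11 bytes)
Body byte 2 at stream offset 5

Answer: 5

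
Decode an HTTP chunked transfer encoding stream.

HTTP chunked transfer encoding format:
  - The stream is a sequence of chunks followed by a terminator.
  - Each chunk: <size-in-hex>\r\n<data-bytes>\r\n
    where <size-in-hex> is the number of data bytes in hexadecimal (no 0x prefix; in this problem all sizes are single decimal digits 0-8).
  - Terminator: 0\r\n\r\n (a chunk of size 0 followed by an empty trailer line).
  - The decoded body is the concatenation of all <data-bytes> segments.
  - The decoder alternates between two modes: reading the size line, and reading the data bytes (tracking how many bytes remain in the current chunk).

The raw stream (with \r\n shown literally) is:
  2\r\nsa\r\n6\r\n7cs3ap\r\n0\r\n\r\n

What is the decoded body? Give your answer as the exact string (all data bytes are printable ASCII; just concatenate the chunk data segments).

Chunk 1: stream[0..1]='2' size=0x2=2, data at stream[3..5]='sa' -> body[0..2], body so far='sa'
Chunk 2: stream[7..8]='6' size=0x6=6, data at stream[10..16]='7cs3ap' -> body[2..8], body so far='sa7cs3ap'
Chunk 3: stream[18..19]='0' size=0 (terminator). Final body='sa7cs3ap' (8 bytes)

Answer: sa7cs3ap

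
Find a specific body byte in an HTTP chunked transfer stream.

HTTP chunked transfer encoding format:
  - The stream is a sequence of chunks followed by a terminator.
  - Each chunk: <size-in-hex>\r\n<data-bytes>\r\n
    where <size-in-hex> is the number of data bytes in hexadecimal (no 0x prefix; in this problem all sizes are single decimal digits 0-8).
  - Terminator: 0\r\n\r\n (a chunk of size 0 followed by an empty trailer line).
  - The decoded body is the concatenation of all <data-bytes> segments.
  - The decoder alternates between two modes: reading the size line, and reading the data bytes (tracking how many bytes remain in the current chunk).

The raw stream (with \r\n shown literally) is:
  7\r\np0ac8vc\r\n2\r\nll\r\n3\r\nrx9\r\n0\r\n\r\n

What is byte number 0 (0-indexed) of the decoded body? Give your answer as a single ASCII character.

Answer: p

Derivation:
Chunk 1: stream[0..1]='7' size=0x7=7, data at stream[3..10]='p0ac8vc' -> body[0..7], body so far='p0ac8vc'
Chunk 2: stream[12..13]='2' size=0x2=2, data at stream[15..17]='ll' -> body[7..9], body so far='p0ac8vcll'
Chunk 3: stream[19..20]='3' size=0x3=3, data at stream[22..25]='rx9' -> body[9..12], body so far='p0ac8vcllrx9'
Chunk 4: stream[27..28]='0' size=0 (terminator). Final body='p0ac8vcllrx9' (12 bytes)
Body byte 0 = 'p'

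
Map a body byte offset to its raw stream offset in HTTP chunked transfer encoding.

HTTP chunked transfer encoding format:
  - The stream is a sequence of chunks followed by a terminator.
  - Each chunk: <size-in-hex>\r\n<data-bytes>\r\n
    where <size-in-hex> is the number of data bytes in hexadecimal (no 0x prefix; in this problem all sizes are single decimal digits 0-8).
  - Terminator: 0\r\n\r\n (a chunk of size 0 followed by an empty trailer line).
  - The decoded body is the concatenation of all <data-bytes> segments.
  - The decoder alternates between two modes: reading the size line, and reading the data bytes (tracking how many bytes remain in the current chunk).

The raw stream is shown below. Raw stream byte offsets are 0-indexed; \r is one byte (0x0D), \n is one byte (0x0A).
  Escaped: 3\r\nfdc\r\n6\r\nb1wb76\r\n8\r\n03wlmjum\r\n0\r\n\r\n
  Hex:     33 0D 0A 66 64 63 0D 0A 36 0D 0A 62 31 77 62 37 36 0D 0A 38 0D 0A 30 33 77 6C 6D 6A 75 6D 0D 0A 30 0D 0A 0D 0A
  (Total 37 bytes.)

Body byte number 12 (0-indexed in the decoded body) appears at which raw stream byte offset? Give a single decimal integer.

Answer: 25

Derivation:
Chunk 1: stream[0..1]='3' size=0x3=3, data at stream[3..6]='fdc' -> body[0..3], body so far='fdc'
Chunk 2: stream[8..9]='6' size=0x6=6, data at stream[11..17]='b1wb76' -> body[3..9], body so far='fdcb1wb76'
Chunk 3: stream[19..20]='8' size=0x8=8, data at stream[22..30]='03wlmjum' -> body[9..17], body so far='fdcb1wb7603wlmjum'
Chunk 4: stream[32..33]='0' size=0 (terminator). Final body='fdcb1wb7603wlmjum' (17 bytes)
Body byte 12 at stream offset 25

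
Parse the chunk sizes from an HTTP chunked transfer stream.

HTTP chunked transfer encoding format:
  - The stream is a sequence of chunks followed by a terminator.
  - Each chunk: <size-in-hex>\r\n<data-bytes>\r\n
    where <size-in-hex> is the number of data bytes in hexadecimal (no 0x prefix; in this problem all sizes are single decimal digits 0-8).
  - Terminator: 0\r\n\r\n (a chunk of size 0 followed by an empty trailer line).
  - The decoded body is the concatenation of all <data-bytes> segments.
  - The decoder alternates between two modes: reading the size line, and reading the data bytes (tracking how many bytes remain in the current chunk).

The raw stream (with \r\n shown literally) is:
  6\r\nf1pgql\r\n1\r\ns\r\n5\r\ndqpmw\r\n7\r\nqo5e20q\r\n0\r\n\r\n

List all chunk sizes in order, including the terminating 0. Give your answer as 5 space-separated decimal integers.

Chunk 1: stream[0..1]='6' size=0x6=6, data at stream[3..9]='f1pgql' -> body[0..6], body so far='f1pgql'
Chunk 2: stream[11..12]='1' size=0x1=1, data at stream[14..15]='s' -> body[6..7], body so far='f1pgqls'
Chunk 3: stream[17..18]='5' size=0x5=5, data at stream[20..25]='dqpmw' -> body[7..12], body so far='f1pgqlsdqpmw'
Chunk 4: stream[27..28]='7' size=0x7=7, data at stream[30..37]='qo5e20q' -> body[12..19], body so far='f1pgqlsdqpmwqo5e20q'
Chunk 5: stream[39..40]='0' size=0 (terminator). Final body='f1pgqlsdqpmwqo5e20q' (19 bytes)

Answer: 6 1 5 7 0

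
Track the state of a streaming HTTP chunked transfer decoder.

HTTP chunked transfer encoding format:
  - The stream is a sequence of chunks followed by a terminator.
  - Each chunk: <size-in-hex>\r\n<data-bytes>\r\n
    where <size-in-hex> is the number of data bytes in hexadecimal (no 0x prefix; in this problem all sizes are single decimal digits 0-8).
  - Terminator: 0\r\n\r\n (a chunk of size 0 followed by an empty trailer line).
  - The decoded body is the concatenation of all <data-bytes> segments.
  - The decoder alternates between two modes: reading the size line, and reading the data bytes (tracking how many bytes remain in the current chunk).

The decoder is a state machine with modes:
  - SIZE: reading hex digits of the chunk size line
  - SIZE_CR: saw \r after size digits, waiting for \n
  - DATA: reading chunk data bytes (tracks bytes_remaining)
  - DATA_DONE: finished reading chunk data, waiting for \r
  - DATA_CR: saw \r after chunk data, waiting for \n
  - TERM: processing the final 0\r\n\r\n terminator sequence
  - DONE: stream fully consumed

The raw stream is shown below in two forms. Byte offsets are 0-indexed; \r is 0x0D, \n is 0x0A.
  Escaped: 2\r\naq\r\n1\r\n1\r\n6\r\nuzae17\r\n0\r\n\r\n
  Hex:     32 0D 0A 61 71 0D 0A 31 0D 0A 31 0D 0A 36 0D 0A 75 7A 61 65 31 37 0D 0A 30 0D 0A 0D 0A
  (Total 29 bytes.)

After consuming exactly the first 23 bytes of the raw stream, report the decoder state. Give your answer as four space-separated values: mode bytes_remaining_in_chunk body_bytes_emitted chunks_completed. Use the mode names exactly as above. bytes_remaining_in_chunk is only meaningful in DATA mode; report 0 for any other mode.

Answer: DATA_CR 0 9 2

Derivation:
Byte 0 = '2': mode=SIZE remaining=0 emitted=0 chunks_done=0
Byte 1 = 0x0D: mode=SIZE_CR remaining=0 emitted=0 chunks_done=0
Byte 2 = 0x0A: mode=DATA remaining=2 emitted=0 chunks_done=0
Byte 3 = 'a': mode=DATA remaining=1 emitted=1 chunks_done=0
Byte 4 = 'q': mode=DATA_DONE remaining=0 emitted=2 chunks_done=0
Byte 5 = 0x0D: mode=DATA_CR remaining=0 emitted=2 chunks_done=0
Byte 6 = 0x0A: mode=SIZE remaining=0 emitted=2 chunks_done=1
Byte 7 = '1': mode=SIZE remaining=0 emitted=2 chunks_done=1
Byte 8 = 0x0D: mode=SIZE_CR remaining=0 emitted=2 chunks_done=1
Byte 9 = 0x0A: mode=DATA remaining=1 emitted=2 chunks_done=1
Byte 10 = '1': mode=DATA_DONE remaining=0 emitted=3 chunks_done=1
Byte 11 = 0x0D: mode=DATA_CR remaining=0 emitted=3 chunks_done=1
Byte 12 = 0x0A: mode=SIZE remaining=0 emitted=3 chunks_done=2
Byte 13 = '6': mode=SIZE remaining=0 emitted=3 chunks_done=2
Byte 14 = 0x0D: mode=SIZE_CR remaining=0 emitted=3 chunks_done=2
Byte 15 = 0x0A: mode=DATA remaining=6 emitted=3 chunks_done=2
Byte 16 = 'u': mode=DATA remaining=5 emitted=4 chunks_done=2
Byte 17 = 'z': mode=DATA remaining=4 emitted=5 chunks_done=2
Byte 18 = 'a': mode=DATA remaining=3 emitted=6 chunks_done=2
Byte 19 = 'e': mode=DATA remaining=2 emitted=7 chunks_done=2
Byte 20 = '1': mode=DATA remaining=1 emitted=8 chunks_done=2
Byte 21 = '7': mode=DATA_DONE remaining=0 emitted=9 chunks_done=2
Byte 22 = 0x0D: mode=DATA_CR remaining=0 emitted=9 chunks_done=2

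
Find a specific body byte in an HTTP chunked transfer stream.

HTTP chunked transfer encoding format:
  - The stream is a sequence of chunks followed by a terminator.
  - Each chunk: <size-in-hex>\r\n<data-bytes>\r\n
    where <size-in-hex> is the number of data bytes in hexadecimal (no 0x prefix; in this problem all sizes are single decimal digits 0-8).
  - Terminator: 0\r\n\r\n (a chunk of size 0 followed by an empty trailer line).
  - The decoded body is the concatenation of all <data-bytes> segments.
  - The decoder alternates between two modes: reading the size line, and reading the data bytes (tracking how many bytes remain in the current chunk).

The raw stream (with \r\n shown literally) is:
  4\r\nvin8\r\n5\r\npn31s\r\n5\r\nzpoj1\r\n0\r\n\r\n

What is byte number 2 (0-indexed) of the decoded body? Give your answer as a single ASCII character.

Answer: n

Derivation:
Chunk 1: stream[0..1]='4' size=0x4=4, data at stream[3..7]='vin8' -> body[0..4], body so far='vin8'
Chunk 2: stream[9..10]='5' size=0x5=5, data at stream[12..17]='pn31s' -> body[4..9], body so far='vin8pn31s'
Chunk 3: stream[19..20]='5' size=0x5=5, data at stream[22..27]='zpoj1' -> body[9..14], body so far='vin8pn31szpoj1'
Chunk 4: stream[29..30]='0' size=0 (terminator). Final body='vin8pn31szpoj1' (14 bytes)
Body byte 2 = 'n'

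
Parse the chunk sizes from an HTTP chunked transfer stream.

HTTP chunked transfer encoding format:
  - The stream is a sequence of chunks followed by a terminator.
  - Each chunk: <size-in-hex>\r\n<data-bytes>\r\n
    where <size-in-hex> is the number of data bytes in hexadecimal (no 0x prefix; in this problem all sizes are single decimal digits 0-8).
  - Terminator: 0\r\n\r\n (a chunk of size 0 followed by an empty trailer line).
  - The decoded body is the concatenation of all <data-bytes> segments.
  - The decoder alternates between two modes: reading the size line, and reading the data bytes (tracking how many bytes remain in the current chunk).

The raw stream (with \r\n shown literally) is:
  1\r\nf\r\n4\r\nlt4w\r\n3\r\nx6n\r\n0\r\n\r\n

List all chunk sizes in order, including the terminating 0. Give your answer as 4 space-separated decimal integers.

Answer: 1 4 3 0

Derivation:
Chunk 1: stream[0..1]='1' size=0x1=1, data at stream[3..4]='f' -> body[0..1], body so far='f'
Chunk 2: stream[6..7]='4' size=0x4=4, data at stream[9..13]='lt4w' -> body[1..5], body so far='flt4w'
Chunk 3: stream[15..16]='3' size=0x3=3, data at stream[18..21]='x6n' -> body[5..8], body so far='flt4wx6n'
Chunk 4: stream[23..24]='0' size=0 (terminator). Final body='flt4wx6n' (8 bytes)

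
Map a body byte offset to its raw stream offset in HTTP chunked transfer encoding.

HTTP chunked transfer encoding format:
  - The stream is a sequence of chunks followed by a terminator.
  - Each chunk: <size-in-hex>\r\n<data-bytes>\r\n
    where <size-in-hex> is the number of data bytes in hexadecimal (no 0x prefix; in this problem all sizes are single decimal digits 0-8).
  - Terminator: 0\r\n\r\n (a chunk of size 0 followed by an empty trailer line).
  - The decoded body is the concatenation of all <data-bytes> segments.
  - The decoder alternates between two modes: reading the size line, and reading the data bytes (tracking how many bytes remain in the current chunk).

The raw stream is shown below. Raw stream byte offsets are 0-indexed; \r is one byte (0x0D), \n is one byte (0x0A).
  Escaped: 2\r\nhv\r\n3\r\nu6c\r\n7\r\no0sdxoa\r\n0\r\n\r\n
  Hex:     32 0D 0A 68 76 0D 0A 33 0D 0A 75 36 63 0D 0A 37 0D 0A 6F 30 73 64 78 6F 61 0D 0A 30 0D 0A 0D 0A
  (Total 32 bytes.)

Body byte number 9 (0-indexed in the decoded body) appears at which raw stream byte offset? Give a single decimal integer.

Answer: 22

Derivation:
Chunk 1: stream[0..1]='2' size=0x2=2, data at stream[3..5]='hv' -> body[0..2], body so far='hv'
Chunk 2: stream[7..8]='3' size=0x3=3, data at stream[10..13]='u6c' -> body[2..5], body so far='hvu6c'
Chunk 3: stream[15..16]='7' size=0x7=7, data at stream[18..25]='o0sdxoa' -> body[5..12], body so far='hvu6co0sdxoa'
Chunk 4: stream[27..28]='0' size=0 (terminator). Final body='hvu6co0sdxoa' (12 bytes)
Body byte 9 at stream offset 22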